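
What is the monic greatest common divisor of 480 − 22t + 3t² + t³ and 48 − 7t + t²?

Euclidean algorithm in ℚ[t]:
  t³ + 3t² − 22t + 480 = (t + 10)(t² − 7t + 48) + (0)
The last nonzero remainder t² − 7t + 48 is already monic.

48 − 7t + t²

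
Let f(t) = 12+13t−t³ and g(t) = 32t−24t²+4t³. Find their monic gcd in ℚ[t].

Repeated division with remainder:
  −t³+13t+12 = (−1/4)(4t³−24t²+32t) + (−6t²+21t+12)
  4t³−24t²+32t = (−(2/3)t+5/3)(−6t²+21t+12) + (5t−20)
  −6t²+21t+12 = (−(6/5)t−3/5)(5t−20) + (0)
Last nonzero remainder: 5t−20. Dividing through by 5 gives the monic gcd t−4.

−4+t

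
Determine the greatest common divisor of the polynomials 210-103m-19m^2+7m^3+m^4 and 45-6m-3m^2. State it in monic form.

Euclidean algorithm in ℚ[m]:
  m^4+7m^3-19m^2-103m+210 = (-(1/3)m^2-(5/3)m+14/3)(-3m^2-6m+45) + (0)
Last nonzero remainder: -3m^2-6m+45. Dividing through by -3 gives the monic gcd m^2+2m-15.

-15+2m+m^2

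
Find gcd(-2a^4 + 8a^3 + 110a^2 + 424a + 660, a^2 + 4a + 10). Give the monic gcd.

a^2 + 4a + 10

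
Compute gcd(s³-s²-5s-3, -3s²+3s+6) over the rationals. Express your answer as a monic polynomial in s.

s+1

Euclidean algorithm in ℚ[s]:
  s³-s²-5s-3 = (-(1/3)s)(-3s²+3s+6) + (-3s-3)
  -3s²+3s+6 = (s-2)(-3s-3) + (0)
Last nonzero remainder: -3s-3. Dividing through by -3 gives the monic gcd s+1.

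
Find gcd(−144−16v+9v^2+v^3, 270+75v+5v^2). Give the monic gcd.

9+v

Euclidean algorithm in ℚ[v]:
  v^3+9v^2−16v−144 = ((1/5)v−6/5)(5v^2+75v+270) + (20v+180)
  5v^2+75v+270 = ((1/4)v+3/2)(20v+180) + (0)
Last nonzero remainder: 20v+180. Dividing through by 20 gives the monic gcd v+9.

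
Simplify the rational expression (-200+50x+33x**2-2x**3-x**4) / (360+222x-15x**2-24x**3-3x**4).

(10-7x+x**2)/(-18-3x+3x**2)

Apply the Euclidean algorithm:
  -x**4-2x**3+33x**2+50x-200 = (1/3)(-3x**4-24x**3-15x**2+222x+360) + (6x**3+38x**2-24x-320)
  -3x**4-24x**3-15x**2+222x+360 = (-(1/2)x-5/6)(6x**3+38x**2-24x-320) + ((14/3)x**2+42x+280/3)
  6x**3+38x**2-24x-320 = ((9/7)x-24/7)((14/3)x**2+42x+280/3) + (0)
Last nonzero remainder: (14/3)x**2+42x+280/3. Dividing through by 14/3 gives the monic gcd x**2+9x+20.
Cancel x**2+9x+20 from numerator and denominator to get the reduced form.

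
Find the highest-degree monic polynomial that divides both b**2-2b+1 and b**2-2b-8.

1

Euclidean algorithm in ℚ[b]:
  b**2-2b+1 = (b**2-2b-8) + (9)
  b**2-2b-8 = ((1/9)b**2-(2/9)b-8/9)(9) + (0)
The last nonzero remainder is the constant 9, so the polynomials are coprime and gcd = 1.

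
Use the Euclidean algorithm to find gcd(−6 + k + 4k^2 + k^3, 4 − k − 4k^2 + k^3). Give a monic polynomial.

By polynomial division,
  k^3 + 4k^2 + k − 6 = (k^3 − 4k^2 − k + 4) + (8k^2 + 2k − 10)
  k^3 − 4k^2 − k + 4 = ((1/8)k − 17/32)(8k^2 + 2k − 10) + ((21/16)k − 21/16)
  8k^2 + 2k − 10 = ((128/21)k + 160/21)((21/16)k − 21/16) + (0)
Last nonzero remainder: (21/16)k − 21/16. Dividing through by 21/16 gives the monic gcd k − 1.

−1 + k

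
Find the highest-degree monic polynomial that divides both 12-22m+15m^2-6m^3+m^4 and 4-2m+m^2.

4-2m+m^2

By polynomial division,
  m^4-6m^3+15m^2-22m+12 = (m^2-4m+3)(m^2-2m+4) + (0)
The last nonzero remainder m^2-2m+4 is already monic.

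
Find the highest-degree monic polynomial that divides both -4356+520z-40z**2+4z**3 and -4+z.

Repeated division with remainder:
  4z**3-40z**2+520z-4356 = (4z**2-24z+424)(z-4) + (-2660)
  z-4 = (-(1/2660)z+1/665)(-2660) + (0)
The last nonzero remainder is the constant -2660, so the polynomials are coprime and gcd = 1.

1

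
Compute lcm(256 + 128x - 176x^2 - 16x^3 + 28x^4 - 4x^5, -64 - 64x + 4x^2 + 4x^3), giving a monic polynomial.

By polynomial division,
  -4x^5 + 28x^4 - 16x^3 - 176x^2 + 128x + 256 = (-x^2 + 8x - 28)(4x^3 + 4x^2 - 64x - 64) + (384x^2 - 1152x - 1536)
  4x^3 + 4x^2 - 64x - 64 = ((1/96)x + 1/24)(384x^2 - 1152x - 1536) + (0)
Last nonzero remainder: 384x^2 - 1152x - 1536. Dividing through by 384 gives the monic gcd x^2 - 3x - 4.
Then lcm(f, g) = f·g / gcd(f, g); expanding and making the result monic gives the answer.

-256 - 192x + 144x^2 + 60x^3 - 24x^4 - 3x^5 + x^6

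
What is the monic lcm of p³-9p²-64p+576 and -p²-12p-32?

Apply the Euclidean algorithm:
  p³-9p²-64p+576 = (-p+21)(-p²-12p-32) + (156p+1248)
  -p²-12p-32 = (-(1/156)p-1/39)(156p+1248) + (0)
Last nonzero remainder: 156p+1248. Dividing through by 156 gives the monic gcd p+8.
Then lcm(f, g) = f·g / gcd(f, g); expanding and making the result monic gives the answer.

p⁴-5p³-100p²+320p+2304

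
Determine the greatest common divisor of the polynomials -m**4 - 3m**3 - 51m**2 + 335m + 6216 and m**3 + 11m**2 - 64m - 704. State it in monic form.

Apply the Euclidean algorithm:
  -m**4 - 3m**3 - 51m**2 + 335m + 6216 = (-m + 8)(m**3 + 11m**2 - 64m - 704) + (-203m**2 + 143m + 11848)
  m**3 + 11m**2 - 64m - 704 = (-(1/203)m - 2376/41209)(-203m**2 + 143m + 11848) + ((107536/41209)m - 860288/41209)
  -203m**2 + 143m + 11848 = (-(8365427/107536)m - 61030529/107536)((107536/41209)m - 860288/41209) + (0)
Last nonzero remainder: (107536/41209)m - 860288/41209. Dividing through by 107536/41209 gives the monic gcd m - 8.

m - 8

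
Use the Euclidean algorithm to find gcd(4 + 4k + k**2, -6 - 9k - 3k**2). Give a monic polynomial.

2 + k

Apply the Euclidean algorithm:
  k**2 + 4k + 4 = (-1/3)(-3k**2 - 9k - 6) + (k + 2)
  -3k**2 - 9k - 6 = (-3k - 3)(k + 2) + (0)
The last nonzero remainder k + 2 is already monic.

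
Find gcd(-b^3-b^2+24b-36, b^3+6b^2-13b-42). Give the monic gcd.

b-3

Euclidean algorithm in ℚ[b]:
  -b^3-b^2+24b-36 = (-1)(b^3+6b^2-13b-42) + (5b^2+11b-78)
  b^3+6b^2-13b-42 = ((1/5)b+19/25)(5b^2+11b-78) + (-(144/25)b+432/25)
  5b^2+11b-78 = (-(125/144)b-325/72)(-(144/25)b+432/25) + (0)
Last nonzero remainder: -(144/25)b+432/25. Dividing through by -144/25 gives the monic gcd b-3.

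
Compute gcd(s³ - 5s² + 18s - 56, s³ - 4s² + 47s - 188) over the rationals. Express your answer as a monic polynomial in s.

s - 4

Repeated division with remainder:
  s³ - 5s² + 18s - 56 = (s³ - 4s² + 47s - 188) + (-s² - 29s + 132)
  s³ - 4s² + 47s - 188 = (-s + 33)(-s² - 29s + 132) + (1136s - 4544)
  -s² - 29s + 132 = (-(1/1136)s - 33/1136)(1136s - 4544) + (0)
Last nonzero remainder: 1136s - 4544. Dividing through by 1136 gives the monic gcd s - 4.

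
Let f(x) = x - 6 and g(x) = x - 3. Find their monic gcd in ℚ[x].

Euclidean algorithm in ℚ[x]:
  x - 6 = (x - 3) + (-3)
  x - 3 = (-(1/3)x + 1)(-3) + (0)
The last nonzero remainder is the constant -3, so the polynomials are coprime and gcd = 1.

1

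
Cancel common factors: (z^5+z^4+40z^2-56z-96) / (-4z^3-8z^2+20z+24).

(-z^3-2z^2-4z-48)/(4z+12)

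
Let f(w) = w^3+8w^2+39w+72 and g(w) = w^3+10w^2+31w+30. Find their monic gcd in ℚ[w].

Repeated division with remainder:
  w^3+8w^2+39w+72 = (w^3+10w^2+31w+30) + (-2w^2+8w+42)
  w^3+10w^2+31w+30 = (-(1/2)w-7)(-2w^2+8w+42) + (108w+324)
  -2w^2+8w+42 = (-(1/54)w+7/54)(108w+324) + (0)
Last nonzero remainder: 108w+324. Dividing through by 108 gives the monic gcd w+3.

w+3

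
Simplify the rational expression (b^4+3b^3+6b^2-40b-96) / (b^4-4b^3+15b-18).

Euclidean algorithm in ℚ[b]:
  b^4+3b^3+6b^2-40b-96 = (b^4-4b^3+15b-18) + (7b^3+6b^2-55b-78)
  b^4-4b^3+15b-18 = ((1/7)b-34/49)(7b^3+6b^2-55b-78) + ((589/49)b^2-(589/49)b-3534/49)
  7b^3+6b^2-55b-78 = ((343/589)b+637/589)((589/49)b^2-(589/49)b-3534/49) + (0)
Last nonzero remainder: (589/49)b^2-(589/49)b-3534/49. Dividing through by 589/49 gives the monic gcd b^2-b-6.
Cancel b^2-b-6 from numerator and denominator to get the reduced form.

(b^2+4b+16)/(b^2-3b+3)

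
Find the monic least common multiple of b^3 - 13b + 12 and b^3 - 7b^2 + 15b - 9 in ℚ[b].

b^4 - 3b^3 - 13b^2 + 51b - 36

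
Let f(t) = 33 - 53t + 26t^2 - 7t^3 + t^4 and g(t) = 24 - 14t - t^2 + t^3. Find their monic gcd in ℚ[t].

-3 + t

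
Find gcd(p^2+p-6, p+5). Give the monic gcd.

By polynomial division,
  p^2+p-6 = (p-4)(p+5) + (14)
  p+5 = ((1/14)p+5/14)(14) + (0)
The last nonzero remainder is the constant 14, so the polynomials are coprime and gcd = 1.

1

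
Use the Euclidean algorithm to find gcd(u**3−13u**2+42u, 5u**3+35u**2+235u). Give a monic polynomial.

Apply the Euclidean algorithm:
  u**3−13u**2+42u = (1/5)(5u**3+35u**2+235u) + (−20u**2−5u)
  5u**3+35u**2+235u = (−(1/4)u−27/16)(−20u**2−5u) + ((3625/16)u)
  −20u**2−5u = (−(64/725)u−16/725)((3625/16)u) + (0)
Last nonzero remainder: (3625/16)u. Dividing through by 3625/16 gives the monic gcd u.

u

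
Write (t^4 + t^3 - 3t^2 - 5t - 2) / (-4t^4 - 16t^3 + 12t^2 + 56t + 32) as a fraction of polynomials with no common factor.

Repeated division with remainder:
  t^4 + t^3 - 3t^2 - 5t - 2 = (-1/4)(-4t^4 - 16t^3 + 12t^2 + 56t + 32) + (-3t^3 + 9t + 6)
  -4t^4 - 16t^3 + 12t^2 + 56t + 32 = ((4/3)t + 16/3)(-3t^3 + 9t + 6) + (0)
Last nonzero remainder: -3t^3 + 9t + 6. Dividing through by -3 gives the monic gcd t^3 - 3t - 2.
Cancel t^3 - 3t - 2 from numerator and denominator to get the reduced form.

(-t - 1)/(4t + 16)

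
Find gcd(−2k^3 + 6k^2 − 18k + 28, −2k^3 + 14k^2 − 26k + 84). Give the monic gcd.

Euclidean algorithm in ℚ[k]:
  −2k^3 + 6k^2 − 18k + 28 = (−2k^3 + 14k^2 − 26k + 84) + (−8k^2 + 8k − 56)
  −2k^3 + 14k^2 − 26k + 84 = ((1/4)k − 3/2)(−8k^2 + 8k − 56) + (0)
Last nonzero remainder: −8k^2 + 8k − 56. Dividing through by −8 gives the monic gcd k^2 − k + 7.

k^2 − k + 7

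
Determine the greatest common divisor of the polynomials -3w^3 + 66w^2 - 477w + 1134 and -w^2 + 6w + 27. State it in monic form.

Apply the Euclidean algorithm:
  -3w^3 + 66w^2 - 477w + 1134 = (3w - 48)(-w^2 + 6w + 27) + (-270w + 2430)
  -w^2 + 6w + 27 = ((1/270)w + 1/90)(-270w + 2430) + (0)
Last nonzero remainder: -270w + 2430. Dividing through by -270 gives the monic gcd w - 9.

w - 9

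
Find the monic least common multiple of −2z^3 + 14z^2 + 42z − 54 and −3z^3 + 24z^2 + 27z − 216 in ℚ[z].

By polynomial division,
  −2z^3 + 14z^2 + 42z − 54 = (2/3)(−3z^3 + 24z^2 + 27z − 216) + (−2z^2 + 24z + 90)
  −3z^3 + 24z^2 + 27z − 216 = ((3/2)z + 6)(−2z^2 + 24z + 90) + (−252z − 756)
  −2z^2 + 24z + 90 = ((1/126)z − 5/42)(−252z − 756) + (0)
Last nonzero remainder: −252z − 756. Dividing through by −252 gives the monic gcd z + 3.
Then lcm(f, g) = f·g / gcd(f, g); expanding and making the result monic gives the answer.

z^5 − 18z^4 + 80z^3 + 90z^2 − 801z + 648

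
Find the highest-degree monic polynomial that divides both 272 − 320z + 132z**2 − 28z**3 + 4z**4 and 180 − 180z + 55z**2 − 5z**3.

−2 + z

Euclidean algorithm in ℚ[z]:
  4z**4 − 28z**3 + 132z**2 − 320z + 272 = (−(4/5)z − 16/5)(−5z**3 + 55z**2 − 180z + 180) + (164z**2 − 752z + 848)
  −5z**3 + 55z**2 − 180z + 180 = (−(5/164)z + 1315/6724)(164z**2 − 752z + 848) + (−(11900/1681)z + 23800/1681)
  164z**2 − 752z + 848 = (−(68921/2975)z + 178186/2975)(−(11900/1681)z + 23800/1681) + (0)
Last nonzero remainder: −(11900/1681)z + 23800/1681. Dividing through by −11900/1681 gives the monic gcd z − 2.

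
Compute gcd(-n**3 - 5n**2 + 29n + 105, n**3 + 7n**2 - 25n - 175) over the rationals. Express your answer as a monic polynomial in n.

n**2 + 2n - 35

Repeated division with remainder:
  -n**3 - 5n**2 + 29n + 105 = (-1)(n**3 + 7n**2 - 25n - 175) + (2n**2 + 4n - 70)
  n**3 + 7n**2 - 25n - 175 = ((1/2)n + 5/2)(2n**2 + 4n - 70) + (0)
Last nonzero remainder: 2n**2 + 4n - 70. Dividing through by 2 gives the monic gcd n**2 + 2n - 35.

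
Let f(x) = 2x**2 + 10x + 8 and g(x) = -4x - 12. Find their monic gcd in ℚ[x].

By polynomial division,
  2x**2 + 10x + 8 = (-(1/2)x - 1)(-4x - 12) + (-4)
  -4x - 12 = (x + 3)(-4) + (0)
The last nonzero remainder is the constant -4, so the polynomials are coprime and gcd = 1.

1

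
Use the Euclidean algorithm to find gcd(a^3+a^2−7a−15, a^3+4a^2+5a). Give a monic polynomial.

a^2+4a+5

By polynomial division,
  a^3+a^2−7a−15 = (a^3+4a^2+5a) + (−3a^2−12a−15)
  a^3+4a^2+5a = (−(1/3)a)(−3a^2−12a−15) + (0)
Last nonzero remainder: −3a^2−12a−15. Dividing through by −3 gives the monic gcd a^2+4a+5.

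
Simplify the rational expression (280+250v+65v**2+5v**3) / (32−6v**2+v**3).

By polynomial division,
  5v**3+65v**2+250v+280 = (5)(v**3−6v**2+32) + (95v**2+250v+120)
  v**3−6v**2+32 = ((1/95)v−164/1805)(95v**2+250v+120) + ((7744/361)v+15488/361)
  95v**2+250v+120 = ((34295/7744)v+5415/1936)((7744/361)v+15488/361) + (0)
Last nonzero remainder: (7744/361)v+15488/361. Dividing through by 7744/361 gives the monic gcd v+2.
Cancel v+2 from numerator and denominator to get the reduced form.

(140+55v+5v**2)/(16−8v+v**2)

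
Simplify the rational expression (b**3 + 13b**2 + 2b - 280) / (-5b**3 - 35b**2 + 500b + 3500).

Euclidean algorithm in ℚ[b]:
  b**3 + 13b**2 + 2b - 280 = (-1/5)(-5b**3 - 35b**2 + 500b + 3500) + (6b**2 + 102b + 420)
  -5b**3 - 35b**2 + 500b + 3500 = (-(5/6)b + 25/3)(6b**2 + 102b + 420) + (0)
Last nonzero remainder: 6b**2 + 102b + 420. Dividing through by 6 gives the monic gcd b**2 + 17b + 70.
Cancel b**2 + 17b + 70 from numerator and denominator to get the reduced form.

(-b + 4)/(5b - 50)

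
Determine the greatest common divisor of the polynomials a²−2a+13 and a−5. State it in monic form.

1

Euclidean algorithm in ℚ[a]:
  a²−2a+13 = (a+3)(a−5) + (28)
  a−5 = ((1/28)a−5/28)(28) + (0)
The last nonzero remainder is the constant 28, so the polynomials are coprime and gcd = 1.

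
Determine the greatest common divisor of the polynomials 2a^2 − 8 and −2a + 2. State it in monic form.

1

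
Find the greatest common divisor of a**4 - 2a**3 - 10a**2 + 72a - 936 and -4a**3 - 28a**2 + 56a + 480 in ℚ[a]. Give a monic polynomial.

a + 6

By polynomial division,
  a**4 - 2a**3 - 10a**2 + 72a - 936 = (-(1/4)a + 9/4)(-4a**3 - 28a**2 + 56a + 480) + (67a**2 + 66a - 2016)
  -4a**3 - 28a**2 + 56a + 480 = (-(4/67)a - 1612/4489)(67a**2 + 66a - 2016) + (-(182512/4489)a - 1095072/4489)
  67a**2 + 66a - 2016 = (-(300763/182512)a + 94269/11407)(-(182512/4489)a - 1095072/4489) + (0)
Last nonzero remainder: -(182512/4489)a - 1095072/4489. Dividing through by -182512/4489 gives the monic gcd a + 6.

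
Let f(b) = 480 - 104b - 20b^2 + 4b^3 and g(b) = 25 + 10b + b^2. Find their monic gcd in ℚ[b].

5 + b

Apply the Euclidean algorithm:
  4b^3 - 20b^2 - 104b + 480 = (4b - 60)(b^2 + 10b + 25) + (396b + 1980)
  b^2 + 10b + 25 = ((1/396)b + 5/396)(396b + 1980) + (0)
Last nonzero remainder: 396b + 1980. Dividing through by 396 gives the monic gcd b + 5.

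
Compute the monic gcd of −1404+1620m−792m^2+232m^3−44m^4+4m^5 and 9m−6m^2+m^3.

By polynomial division,
  4m^5−44m^4+232m^3−792m^2+1620m−1404 = (4m^2−20m+76)(m^3−6m^2+9m) + (−156m^2+936m−1404)
  m^3−6m^2+9m = (−(1/156)m)(−156m^2+936m−1404) + (0)
Last nonzero remainder: −156m^2+936m−1404. Dividing through by −156 gives the monic gcd m^2−6m+9.

9−6m+m^2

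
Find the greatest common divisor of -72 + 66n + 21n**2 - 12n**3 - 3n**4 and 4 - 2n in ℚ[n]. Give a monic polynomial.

-2 + n

Repeated division with remainder:
  -3n**4 - 12n**3 + 21n**2 + 66n - 72 = ((3/2)n**3 + 9n**2 + (15/2)n - 18)(-2n + 4) + (0)
Last nonzero remainder: -2n + 4. Dividing through by -2 gives the monic gcd n - 2.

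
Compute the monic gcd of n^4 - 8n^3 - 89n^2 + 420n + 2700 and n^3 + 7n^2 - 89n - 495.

n^2 - 4n - 45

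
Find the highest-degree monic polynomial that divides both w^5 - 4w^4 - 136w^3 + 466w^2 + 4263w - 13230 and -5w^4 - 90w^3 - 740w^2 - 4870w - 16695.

w^2 + 16w + 63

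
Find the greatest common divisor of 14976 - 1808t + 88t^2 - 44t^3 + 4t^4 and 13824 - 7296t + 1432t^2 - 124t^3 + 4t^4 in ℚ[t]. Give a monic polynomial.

Euclidean algorithm in ℚ[t]:
  4t^4 - 44t^3 + 88t^2 - 1808t + 14976 = (4t^4 - 124t^3 + 1432t^2 - 7296t + 13824) + (80t^3 - 1344t^2 + 5488t + 1152)
  4t^4 - 124t^3 + 1432t^2 - 7296t + 13824 = ((1/20)t - 71/100)(80t^3 - 1344t^2 + 5488t + 1152) + ((5084/25)t^2 - (86428/25)t + 366048/25)
  80t^3 - 1344t^2 + 5488t + 1152 = ((500/1271)t + 100/1271)((5084/25)t^2 - (86428/25)t + 366048/25) + (0)
Last nonzero remainder: (5084/25)t^2 - (86428/25)t + 366048/25. Dividing through by 5084/25 gives the monic gcd t^2 - 17t + 72.

72 - 17t + t^2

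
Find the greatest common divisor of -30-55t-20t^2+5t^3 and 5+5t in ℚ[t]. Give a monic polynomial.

Repeated division with remainder:
  5t^3-20t^2-55t-30 = (t^2-5t-6)(5t+5) + (0)
Last nonzero remainder: 5t+5. Dividing through by 5 gives the monic gcd t+1.

1+t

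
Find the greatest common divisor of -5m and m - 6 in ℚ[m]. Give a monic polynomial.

1

By polynomial division,
  -5m = (-5)(m - 6) + (-30)
  m - 6 = (-(1/30)m + 1/5)(-30) + (0)
The last nonzero remainder is the constant -30, so the polynomials are coprime and gcd = 1.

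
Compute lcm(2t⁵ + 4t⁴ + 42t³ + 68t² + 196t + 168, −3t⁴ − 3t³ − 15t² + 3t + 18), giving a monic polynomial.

t⁶ + t⁵ + 19t⁴ + 13t³ + 64t² − 14t − 84

Apply the Euclidean algorithm:
  2t⁵ + 4t⁴ + 42t³ + 68t² + 196t + 168 = (−(2/3)t − 2/3)(−3t⁴ − 3t³ − 15t² + 3t + 18) + (30t³ + 60t² + 210t + 180)
  −3t⁴ − 3t³ − 15t² + 3t + 18 = (−(1/10)t + 1/10)(30t³ + 60t² + 210t + 180) + (0)
Last nonzero remainder: 30t³ + 60t² + 210t + 180. Dividing through by 30 gives the monic gcd t³ + 2t² + 7t + 6.
Then lcm(f, g) = f·g / gcd(f, g); expanding and making the result monic gives the answer.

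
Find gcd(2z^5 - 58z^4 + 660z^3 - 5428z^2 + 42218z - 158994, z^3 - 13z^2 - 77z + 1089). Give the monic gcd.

z^2 - 22z + 121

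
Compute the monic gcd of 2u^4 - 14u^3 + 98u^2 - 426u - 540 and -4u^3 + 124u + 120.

u^2 - 5u - 6

Apply the Euclidean algorithm:
  2u^4 - 14u^3 + 98u^2 - 426u - 540 = (-(1/2)u + 7/2)(-4u^3 + 124u + 120) + (160u^2 - 800u - 960)
  -4u^3 + 124u + 120 = (-(1/40)u - 1/8)(160u^2 - 800u - 960) + (0)
Last nonzero remainder: 160u^2 - 800u - 960. Dividing through by 160 gives the monic gcd u^2 - 5u - 6.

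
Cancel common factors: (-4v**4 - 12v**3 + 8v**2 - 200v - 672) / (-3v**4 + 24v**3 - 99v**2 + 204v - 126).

Repeated division with remainder:
  -4v**4 - 12v**3 + 8v**2 - 200v - 672 = (4/3)(-3v**4 + 24v**3 - 99v**2 + 204v - 126) + (-44v**3 + 140v**2 - 472v - 504)
  -3v**4 + 24v**3 - 99v**2 + 204v - 126 = ((3/44)v - 159/484)(-44v**3 + 140v**2 - 472v - 504) + (-(2520/121)v**2 + (10080/121)v - 35280/121)
  -44v**3 + 140v**2 - 472v - 504 = ((1331/630)v + 121/70)(-(2520/121)v**2 + (10080/121)v - 35280/121) + (0)
Last nonzero remainder: -(2520/121)v**2 + (10080/121)v - 35280/121. Dividing through by -2520/121 gives the monic gcd v**2 - 4v + 14.
Cancel v**2 - 4v + 14 from numerator and denominator to get the reduced form.

(4v**2 + 28v + 48)/(3v**2 - 12v + 9)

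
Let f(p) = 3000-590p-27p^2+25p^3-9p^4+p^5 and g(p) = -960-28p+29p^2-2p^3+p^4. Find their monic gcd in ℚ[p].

-20-p+p^2

Repeated division with remainder:
  p^5-9p^4+25p^3-27p^2-590p+3000 = (p-7)(p^4-2p^3+29p^2-28p-960) + (-18p^3+204p^2+174p-3720)
  p^4-2p^3+29p^2-28p-960 = (-(1/18)p-14/27)(-18p^3+204p^2+174p-3720) + ((1300/9)p^2-(1300/9)p-26000/9)
  -18p^3+204p^2+174p-3720 = (-(81/650)p+837/650)((1300/9)p^2-(1300/9)p-26000/9) + (0)
Last nonzero remainder: (1300/9)p^2-(1300/9)p-26000/9. Dividing through by 1300/9 gives the monic gcd p^2-p-20.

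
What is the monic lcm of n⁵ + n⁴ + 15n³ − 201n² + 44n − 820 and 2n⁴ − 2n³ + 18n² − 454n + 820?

Repeated division with remainder:
  n⁵ + n⁴ + 15n³ − 201n² + 44n − 820 = ((1/2)n + 1)(2n⁴ − 2n³ + 18n² − 454n + 820) + (8n³ + 8n² + 88n − 1640)
  2n⁴ − 2n³ + 18n² − 454n + 820 = ((1/4)n − 1/2)(8n³ + 8n² + 88n − 1640) + (0)
Last nonzero remainder: 8n³ + 8n² + 88n − 1640. Dividing through by 8 gives the monic gcd n³ + n² + 11n − 205.
Then lcm(f, g) = f·g / gcd(f, g); expanding and making the result monic gives the answer.

n⁶ − n⁵ + 13n⁴ − 231n³ + 446n² − 908n + 1640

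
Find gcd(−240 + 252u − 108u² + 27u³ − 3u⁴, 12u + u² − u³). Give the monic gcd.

−4 + u

By polynomial division,
  −3u⁴ + 27u³ − 108u² + 252u − 240 = (3u − 24)(−u³ + u² + 12u) + (−120u² + 540u − 240)
  −u³ + u² + 12u = ((1/120)u + 7/240)(−120u² + 540u − 240) + (−(7/4)u + 7)
  −120u² + 540u − 240 = ((480/7)u − 240/7)(−(7/4)u + 7) + (0)
Last nonzero remainder: −(7/4)u + 7. Dividing through by −7/4 gives the monic gcd u − 4.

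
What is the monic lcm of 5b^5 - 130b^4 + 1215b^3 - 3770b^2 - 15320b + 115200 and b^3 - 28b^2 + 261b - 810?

Repeated division with remainder:
  5b^5 - 130b^4 + 1215b^3 - 3770b^2 - 15320b + 115200 = (5b^2 + 10b + 190)(b^3 - 28b^2 + 261b - 810) + (2990b^2 - 56810b + 269100)
  b^3 - 28b^2 + 261b - 810 = ((1/2990)b - 9/2990)(2990b^2 - 56810b + 269100) + (0)
Last nonzero remainder: 2990b^2 - 56810b + 269100. Dividing through by 2990 gives the monic gcd b^2 - 19b + 90.
Then lcm(f, g) = f·g / gcd(f, g); expanding and making the result monic gives the answer.

b^6 - 35b^5 + 477b^4 - 2941b^3 + 3722b^2 + 50616b - 207360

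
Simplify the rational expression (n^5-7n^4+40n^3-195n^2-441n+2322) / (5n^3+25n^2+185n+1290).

(n^3-6n^2-9n+54)/(5n+30)

Euclidean algorithm in ℚ[n]:
  n^5-7n^4+40n^3-195n^2-441n+2322 = ((1/5)n^2-(12/5)n+63/5)(5n^3+25n^2+185n+1290) + (-324n^2+324n-13932)
  5n^3+25n^2+185n+1290 = (-(5/324)n-5/54)(-324n^2+324n-13932) + (0)
Last nonzero remainder: -324n^2+324n-13932. Dividing through by -324 gives the monic gcd n^2-n+43.
Cancel n^2-n+43 from numerator and denominator to get the reduced form.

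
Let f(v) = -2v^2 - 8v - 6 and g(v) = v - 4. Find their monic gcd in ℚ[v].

Apply the Euclidean algorithm:
  -2v^2 - 8v - 6 = (-2v - 16)(v - 4) + (-70)
  v - 4 = (-(1/70)v + 2/35)(-70) + (0)
The last nonzero remainder is the constant -70, so the polynomials are coprime and gcd = 1.

1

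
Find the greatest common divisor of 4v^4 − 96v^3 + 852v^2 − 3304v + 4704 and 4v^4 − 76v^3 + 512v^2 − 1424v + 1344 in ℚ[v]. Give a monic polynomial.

v^3 − 17v^2 + 94v − 168

Apply the Euclidean algorithm:
  4v^4 − 96v^3 + 852v^2 − 3304v + 4704 = (4v^4 − 76v^3 + 512v^2 − 1424v + 1344) + (−20v^3 + 340v^2 − 1880v + 3360)
  4v^4 − 76v^3 + 512v^2 − 1424v + 1344 = (−(1/5)v + 2/5)(−20v^3 + 340v^2 − 1880v + 3360) + (0)
Last nonzero remainder: −20v^3 + 340v^2 − 1880v + 3360. Dividing through by −20 gives the monic gcd v^3 − 17v^2 + 94v − 168.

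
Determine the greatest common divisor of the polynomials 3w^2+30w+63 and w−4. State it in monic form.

1

Euclidean algorithm in ℚ[w]:
  3w^2+30w+63 = (3w+42)(w−4) + (231)
  w−4 = ((1/231)w−4/231)(231) + (0)
The last nonzero remainder is the constant 231, so the polynomials are coprime and gcd = 1.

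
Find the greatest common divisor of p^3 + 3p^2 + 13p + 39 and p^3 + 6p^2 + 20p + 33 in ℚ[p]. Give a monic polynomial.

By polynomial division,
  p^3 + 3p^2 + 13p + 39 = (p^3 + 6p^2 + 20p + 33) + (-3p^2 - 7p + 6)
  p^3 + 6p^2 + 20p + 33 = (-(1/3)p - 11/9)(-3p^2 - 7p + 6) + ((121/9)p + 121/3)
  -3p^2 - 7p + 6 = (-(27/121)p + 18/121)((121/9)p + 121/3) + (0)
Last nonzero remainder: (121/9)p + 121/3. Dividing through by 121/9 gives the monic gcd p + 3.

p + 3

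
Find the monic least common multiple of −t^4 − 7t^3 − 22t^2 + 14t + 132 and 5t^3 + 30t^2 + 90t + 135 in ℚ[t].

Apply the Euclidean algorithm:
  −t^4 − 7t^3 − 22t^2 + 14t + 132 = (−(1/5)t − 1/5)(5t^3 + 30t^2 + 90t + 135) + (2t^2 + 59t + 159)
  5t^3 + 30t^2 + 90t + 135 = ((5/2)t − 235/4)(2t^2 + 59t + 159) + ((12635/4)t + 37905/4)
  2t^2 + 59t + 159 = ((8/12635)t + 212/12635)((12635/4)t + 37905/4) + (0)
Last nonzero remainder: (12635/4)t + 37905/4. Dividing through by 12635/4 gives the monic gcd t + 3.
Then lcm(f, g) = f·g / gcd(f, g); expanding and making the result monic gives the answer.

t^6 + 10t^5 + 52t^4 + 115t^3 + 24t^2 − 522t − 1188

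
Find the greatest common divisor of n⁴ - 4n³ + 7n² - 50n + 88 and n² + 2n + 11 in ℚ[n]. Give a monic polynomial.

By polynomial division,
  n⁴ - 4n³ + 7n² - 50n + 88 = (n² - 6n + 8)(n² + 2n + 11) + (0)
The last nonzero remainder n² + 2n + 11 is already monic.

n² + 2n + 11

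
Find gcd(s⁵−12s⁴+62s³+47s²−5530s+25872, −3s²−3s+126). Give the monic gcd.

s²+s−42

Repeated division with remainder:
  s⁵−12s⁴+62s³+47s²−5530s+25872 = (−(1/3)s³+(13/3)s²−39s+616/3)(−3s²−3s+126) + (0)
Last nonzero remainder: −3s²−3s+126. Dividing through by −3 gives the monic gcd s²+s−42.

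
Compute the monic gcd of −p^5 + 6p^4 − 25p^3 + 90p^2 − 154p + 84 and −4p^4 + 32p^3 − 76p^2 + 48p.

p^2 − 4p + 3

Euclidean algorithm in ℚ[p]:
  −p^5 + 6p^4 − 25p^3 + 90p^2 − 154p + 84 = ((1/4)p + 1/2)(−4p^4 + 32p^3 − 76p^2 + 48p) + (−22p^3 + 116p^2 − 178p + 84)
  −4p^4 + 32p^3 − 76p^2 + 48p = ((2/11)p − 60/121)(−22p^3 + 116p^2 − 178p + 84) + ((1680/121)p^2 − (6720/121)p + 5040/121)
  −22p^3 + 116p^2 − 178p + 84 = (−(1331/840)p + 121/60)((1680/121)p^2 − (6720/121)p + 5040/121) + (0)
Last nonzero remainder: (1680/121)p^2 − (6720/121)p + 5040/121. Dividing through by 1680/121 gives the monic gcd p^2 − 4p + 3.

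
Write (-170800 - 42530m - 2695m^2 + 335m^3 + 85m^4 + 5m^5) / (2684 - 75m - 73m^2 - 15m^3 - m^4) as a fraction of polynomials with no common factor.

Apply the Euclidean algorithm:
  5m^5 + 85m^4 + 335m^3 - 2695m^2 - 42530m - 170800 = (-5m - 10)(-m^4 - 15m^3 - 73m^2 - 75m + 2684) + (-180m^3 - 3800m^2 - 29860m - 143960)
  -m^4 - 15m^3 - 73m^2 - 75m + 2684 = ((1/180)m - 11/324)(-180m^3 - 3800m^2 - 29860m - 143960) + (-(2926/81)m^2 - (23408/81)m - 178486/81)
  -180m^3 - 3800m^2 - 29860m - 143960 = ((7290/1463)m + 95580/1463)(-(2926/81)m^2 - (23408/81)m - 178486/81) + (0)
Last nonzero remainder: -(2926/81)m^2 - (23408/81)m - 178486/81. Dividing through by -2926/81 gives the monic gcd m^2 + 8m + 61.
Cancel m^2 + 8m + 61 from numerator and denominator to get the reduced form.

(2800 + 330m - 45m^2 - 5m^3)/(-44 + 7m + m^2)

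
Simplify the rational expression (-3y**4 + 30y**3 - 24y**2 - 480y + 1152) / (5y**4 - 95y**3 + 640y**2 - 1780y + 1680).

(-3y**2 + 48)/(5y**2 - 45y + 70)

Apply the Euclidean algorithm:
  -3y**4 + 30y**3 - 24y**2 - 480y + 1152 = (-3/5)(5y**4 - 95y**3 + 640y**2 - 1780y + 1680) + (-27y**3 + 360y**2 - 1548y + 2160)
  5y**4 - 95y**3 + 640y**2 - 1780y + 1680 = (-(5/27)y + 85/81)(-27y**3 + 360y**2 - 1548y + 2160) + (-(220/9)y**2 + (2200/9)y - 1760/3)
  -27y**3 + 360y**2 - 1548y + 2160 = ((243/220)y - 81/22)(-(220/9)y**2 + (2200/9)y - 1760/3) + (0)
Last nonzero remainder: -(220/9)y**2 + (2200/9)y - 1760/3. Dividing through by -220/9 gives the monic gcd y**2 - 10y + 24.
Cancel y**2 - 10y + 24 from numerator and denominator to get the reduced form.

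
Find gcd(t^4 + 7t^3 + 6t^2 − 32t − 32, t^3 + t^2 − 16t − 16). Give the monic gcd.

Euclidean algorithm in ℚ[t]:
  t^4 + 7t^3 + 6t^2 − 32t − 32 = (t + 6)(t^3 + t^2 − 16t − 16) + (16t^2 + 80t + 64)
  t^3 + t^2 − 16t − 16 = ((1/16)t − 1/4)(16t^2 + 80t + 64) + (0)
Last nonzero remainder: 16t^2 + 80t + 64. Dividing through by 16 gives the monic gcd t^2 + 5t + 4.

t^2 + 5t + 4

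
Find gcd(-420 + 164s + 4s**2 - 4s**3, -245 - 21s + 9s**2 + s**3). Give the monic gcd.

Euclidean algorithm in ℚ[s]:
  -4s**3 + 4s**2 + 164s - 420 = (-4)(s**3 + 9s**2 - 21s - 245) + (40s**2 + 80s - 1400)
  s**3 + 9s**2 - 21s - 245 = ((1/40)s + 7/40)(40s**2 + 80s - 1400) + (0)
Last nonzero remainder: 40s**2 + 80s - 1400. Dividing through by 40 gives the monic gcd s**2 + 2s - 35.

-35 + 2s + s**2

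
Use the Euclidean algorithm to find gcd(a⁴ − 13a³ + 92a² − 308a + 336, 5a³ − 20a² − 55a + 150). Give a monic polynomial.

a − 2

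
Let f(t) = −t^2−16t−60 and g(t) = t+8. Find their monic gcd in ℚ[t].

1

Euclidean algorithm in ℚ[t]:
  −t^2−16t−60 = (−t−8)(t+8) + (4)
  t+8 = ((1/4)t+2)(4) + (0)
The last nonzero remainder is the constant 4, so the polynomials are coprime and gcd = 1.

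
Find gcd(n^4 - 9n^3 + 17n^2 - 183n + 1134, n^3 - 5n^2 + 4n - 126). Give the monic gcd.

n - 7

Repeated division with remainder:
  n^4 - 9n^3 + 17n^2 - 183n + 1134 = (n - 4)(n^3 - 5n^2 + 4n - 126) + (-7n^2 - 41n + 630)
  n^3 - 5n^2 + 4n - 126 = (-(1/7)n + 76/49)(-7n^2 - 41n + 630) + ((7722/49)n - 7722/7)
  -7n^2 - 41n + 630 = (-(343/7722)n - 245/429)((7722/49)n - 7722/7) + (0)
Last nonzero remainder: (7722/49)n - 7722/7. Dividing through by 7722/49 gives the monic gcd n - 7.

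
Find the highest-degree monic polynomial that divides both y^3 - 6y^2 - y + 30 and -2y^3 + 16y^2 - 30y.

Repeated division with remainder:
  y^3 - 6y^2 - y + 30 = (-1/2)(-2y^3 + 16y^2 - 30y) + (2y^2 - 16y + 30)
  -2y^3 + 16y^2 - 30y = (-y)(2y^2 - 16y + 30) + (0)
Last nonzero remainder: 2y^2 - 16y + 30. Dividing through by 2 gives the monic gcd y^2 - 8y + 15.

y^2 - 8y + 15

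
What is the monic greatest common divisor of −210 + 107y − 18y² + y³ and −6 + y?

−6 + y

By polynomial division,
  y³ − 18y² + 107y − 210 = (y² − 12y + 35)(y − 6) + (0)
The last nonzero remainder y − 6 is already monic.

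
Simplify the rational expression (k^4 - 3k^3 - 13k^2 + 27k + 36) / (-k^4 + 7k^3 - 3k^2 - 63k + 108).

(-k - 1)/(k - 3)

Euclidean algorithm in ℚ[k]:
  k^4 - 3k^3 - 13k^2 + 27k + 36 = (-1)(-k^4 + 7k^3 - 3k^2 - 63k + 108) + (4k^3 - 16k^2 - 36k + 144)
  -k^4 + 7k^3 - 3k^2 - 63k + 108 = (-(1/4)k + 3/4)(4k^3 - 16k^2 - 36k + 144) + (0)
Last nonzero remainder: 4k^3 - 16k^2 - 36k + 144. Dividing through by 4 gives the monic gcd k^3 - 4k^2 - 9k + 36.
Cancel k^3 - 4k^2 - 9k + 36 from numerator and denominator to get the reduced form.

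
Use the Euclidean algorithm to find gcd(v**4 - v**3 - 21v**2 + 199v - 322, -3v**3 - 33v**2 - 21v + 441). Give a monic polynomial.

v + 7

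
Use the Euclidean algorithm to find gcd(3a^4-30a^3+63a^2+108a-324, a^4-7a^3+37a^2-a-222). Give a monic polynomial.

Apply the Euclidean algorithm:
  3a^4-30a^3+63a^2+108a-324 = (3)(a^4-7a^3+37a^2-a-222) + (-9a^3-48a^2+111a+342)
  a^4-7a^3+37a^2-a-222 = (-(1/9)a+37/27)(-9a^3-48a^2+111a+342) + ((1036/9)a^2-(1036/9)a-2072/3)
  -9a^3-48a^2+111a+342 = (-(81/1036)a-513/1036)((1036/9)a^2-(1036/9)a-2072/3) + (0)
Last nonzero remainder: (1036/9)a^2-(1036/9)a-2072/3. Dividing through by 1036/9 gives the monic gcd a^2-a-6.

a^2-a-6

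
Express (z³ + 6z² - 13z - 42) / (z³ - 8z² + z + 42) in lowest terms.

Apply the Euclidean algorithm:
  z³ + 6z² - 13z - 42 = (z³ - 8z² + z + 42) + (14z² - 14z - 84)
  z³ - 8z² + z + 42 = ((1/14)z - 1/2)(14z² - 14z - 84) + (0)
Last nonzero remainder: 14z² - 14z - 84. Dividing through by 14 gives the monic gcd z² - z - 6.
Cancel z² - z - 6 from numerator and denominator to get the reduced form.

(z + 7)/(z - 7)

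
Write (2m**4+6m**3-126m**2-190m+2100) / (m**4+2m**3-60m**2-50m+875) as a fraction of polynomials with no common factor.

(2m+12)/(m+5)

Repeated division with remainder:
  2m**4+6m**3-126m**2-190m+2100 = (2)(m**4+2m**3-60m**2-50m+875) + (2m**3-6m**2-90m+350)
  m**4+2m**3-60m**2-50m+875 = ((1/2)m+5/2)(2m**3-6m**2-90m+350) + (0)
Last nonzero remainder: 2m**3-6m**2-90m+350. Dividing through by 2 gives the monic gcd m**3-3m**2-45m+175.
Cancel m**3-3m**2-45m+175 from numerator and denominator to get the reduced form.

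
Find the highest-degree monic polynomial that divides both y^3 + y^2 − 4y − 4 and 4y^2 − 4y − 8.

Repeated division with remainder:
  y^3 + y^2 − 4y − 4 = ((1/4)y + 1/2)(4y^2 − 4y − 8) + (0)
Last nonzero remainder: 4y^2 − 4y − 8. Dividing through by 4 gives the monic gcd y^2 − y − 2.

y^2 − y − 2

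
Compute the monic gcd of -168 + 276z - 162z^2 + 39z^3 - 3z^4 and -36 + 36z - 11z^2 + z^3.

Euclidean algorithm in ℚ[z]:
  -3z^4 + 39z^3 - 162z^2 + 276z - 168 = (-3z + 6)(z^3 - 11z^2 + 36z - 36) + (12z^2 - 48z + 48)
  z^3 - 11z^2 + 36z - 36 = ((1/12)z - 7/12)(12z^2 - 48z + 48) + (4z - 8)
  12z^2 - 48z + 48 = (3z - 6)(4z - 8) + (0)
Last nonzero remainder: 4z - 8. Dividing through by 4 gives the monic gcd z - 2.

-2 + z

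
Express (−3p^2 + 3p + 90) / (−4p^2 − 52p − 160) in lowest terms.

(3p − 18)/(4p + 32)

By polynomial division,
  −3p^2 + 3p + 90 = (3/4)(−4p^2 − 52p − 160) + (42p + 210)
  −4p^2 − 52p − 160 = (−(2/21)p − 16/21)(42p + 210) + (0)
Last nonzero remainder: 42p + 210. Dividing through by 42 gives the monic gcd p + 5.
Cancel p + 5 from numerator and denominator to get the reduced form.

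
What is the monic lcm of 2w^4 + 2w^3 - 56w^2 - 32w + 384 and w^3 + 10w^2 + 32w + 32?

Euclidean algorithm in ℚ[w]:
  2w^4 + 2w^3 - 56w^2 - 32w + 384 = (2w - 18)(w^3 + 10w^2 + 32w + 32) + (60w^2 + 480w + 960)
  w^3 + 10w^2 + 32w + 32 = ((1/60)w + 1/30)(60w^2 + 480w + 960) + (0)
Last nonzero remainder: 60w^2 + 480w + 960. Dividing through by 60 gives the monic gcd w^2 + 8w + 16.
Then lcm(f, g) = f·g / gcd(f, g); expanding and making the result monic gives the answer.

w^5 + 3w^4 - 26w^3 - 72w^2 + 160w + 384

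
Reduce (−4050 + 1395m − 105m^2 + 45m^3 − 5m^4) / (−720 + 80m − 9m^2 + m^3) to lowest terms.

Euclidean algorithm in ℚ[m]:
  −5m^4 + 45m^3 − 105m^2 + 1395m − 4050 = (−5m)(m^3 − 9m^2 + 80m − 720) + (295m^2 − 2205m − 4050)
  m^3 − 9m^2 + 80m − 720 = ((1/295)m − 18/3481)(295m^2 − 2205m − 4050) + ((286580/3481)m − 2579220/3481)
  295m^2 − 2205m − 4050 = ((205379/57316)m + 156645/28658)((286580/3481)m − 2579220/3481) + (0)
Last nonzero remainder: (286580/3481)m − 2579220/3481. Dividing through by 286580/3481 gives the monic gcd m − 9.
Cancel m − 9 from numerator and denominator to get the reduced form.

(450 − 105m − 5m^3)/(80 + m^2)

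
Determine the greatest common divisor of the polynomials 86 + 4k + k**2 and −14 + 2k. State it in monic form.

By polynomial division,
  k**2 + 4k + 86 = ((1/2)k + 11/2)(2k − 14) + (163)
  2k − 14 = ((2/163)k − 14/163)(163) + (0)
The last nonzero remainder is the constant 163, so the polynomials are coprime and gcd = 1.

1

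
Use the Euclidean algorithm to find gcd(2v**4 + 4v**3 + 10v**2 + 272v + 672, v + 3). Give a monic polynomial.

Apply the Euclidean algorithm:
  2v**4 + 4v**3 + 10v**2 + 272v + 672 = (2v**3 − 2v**2 + 16v + 224)(v + 3) + (0)
The last nonzero remainder v + 3 is already monic.

v + 3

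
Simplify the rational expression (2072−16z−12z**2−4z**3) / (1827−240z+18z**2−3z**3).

(296+40z+4z**2)/(261+3z+3z**2)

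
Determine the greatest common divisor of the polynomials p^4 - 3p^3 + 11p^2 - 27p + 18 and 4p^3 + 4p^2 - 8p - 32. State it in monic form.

Euclidean algorithm in ℚ[p]:
  p^4 - 3p^3 + 11p^2 - 27p + 18 = ((1/4)p - 1)(4p^3 + 4p^2 - 8p - 32) + (17p^2 - 27p - 14)
  4p^3 + 4p^2 - 8p - 32 = ((4/17)p + 176/289)(17p^2 - 27p - 14) + ((3392/289)p - 6784/289)
  17p^2 - 27p - 14 = ((4913/3392)p + 2023/3392)((3392/289)p - 6784/289) + (0)
Last nonzero remainder: (3392/289)p - 6784/289. Dividing through by 3392/289 gives the monic gcd p - 2.

p - 2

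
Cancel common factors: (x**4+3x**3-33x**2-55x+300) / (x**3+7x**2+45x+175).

(x**3-2x**2-23x+60)/(x**2+2x+35)

Repeated division with remainder:
  x**4+3x**3-33x**2-55x+300 = (x-4)(x**3+7x**2+45x+175) + (-50x**2-50x+1000)
  x**3+7x**2+45x+175 = (-(1/50)x-3/25)(-50x**2-50x+1000) + (59x+295)
  -50x**2-50x+1000 = (-(50/59)x+200/59)(59x+295) + (0)
Last nonzero remainder: 59x+295. Dividing through by 59 gives the monic gcd x+5.
Cancel x+5 from numerator and denominator to get the reduced form.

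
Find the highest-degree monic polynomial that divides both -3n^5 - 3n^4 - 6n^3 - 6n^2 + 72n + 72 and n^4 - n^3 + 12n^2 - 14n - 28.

Repeated division with remainder:
  -3n^5 - 3n^4 - 6n^3 - 6n^2 + 72n + 72 = (-3n - 6)(n^4 - n^3 + 12n^2 - 14n - 28) + (24n^3 + 24n^2 - 96n - 96)
  n^4 - n^3 + 12n^2 - 14n - 28 = ((1/24)n - 1/12)(24n^3 + 24n^2 - 96n - 96) + (18n^2 - 18n - 36)
  24n^3 + 24n^2 - 96n - 96 = ((4/3)n + 8/3)(18n^2 - 18n - 36) + (0)
Last nonzero remainder: 18n^2 - 18n - 36. Dividing through by 18 gives the monic gcd n^2 - n - 2.

n^2 - n - 2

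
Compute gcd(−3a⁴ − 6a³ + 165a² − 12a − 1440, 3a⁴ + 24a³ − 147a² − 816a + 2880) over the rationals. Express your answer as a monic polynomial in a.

a² + 3a − 40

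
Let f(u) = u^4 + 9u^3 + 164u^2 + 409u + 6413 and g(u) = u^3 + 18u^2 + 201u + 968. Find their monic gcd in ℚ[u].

Euclidean algorithm in ℚ[u]:
  u^4 + 9u^3 + 164u^2 + 409u + 6413 = (u - 9)(u^3 + 18u^2 + 201u + 968) + (125u^2 + 1250u + 15125)
  u^3 + 18u^2 + 201u + 968 = ((1/125)u + 8/125)(125u^2 + 1250u + 15125) + (0)
Last nonzero remainder: 125u^2 + 1250u + 15125. Dividing through by 125 gives the monic gcd u^2 + 10u + 121.

u^2 + 10u + 121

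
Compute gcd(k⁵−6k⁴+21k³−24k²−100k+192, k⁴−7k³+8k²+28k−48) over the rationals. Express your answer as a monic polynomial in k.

k³−3k²−4k+12

Repeated division with remainder:
  k⁵−6k⁴+21k³−24k²−100k+192 = (k+1)(k⁴−7k³+8k²+28k−48) + (20k³−60k²−80k+240)
  k⁴−7k³+8k²+28k−48 = ((1/20)k−1/5)(20k³−60k²−80k+240) + (0)
Last nonzero remainder: 20k³−60k²−80k+240. Dividing through by 20 gives the monic gcd k³−3k²−4k+12.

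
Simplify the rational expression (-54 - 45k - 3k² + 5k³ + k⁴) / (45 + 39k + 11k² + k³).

(-6 - k + k²)/(5 + k)

Euclidean algorithm in ℚ[k]:
  k⁴ + 5k³ - 3k² - 45k - 54 = (k - 6)(k³ + 11k² + 39k + 45) + (24k² + 144k + 216)
  k³ + 11k² + 39k + 45 = ((1/24)k + 5/24)(24k² + 144k + 216) + (0)
Last nonzero remainder: 24k² + 144k + 216. Dividing through by 24 gives the monic gcd k² + 6k + 9.
Cancel k² + 6k + 9 from numerator and denominator to get the reduced form.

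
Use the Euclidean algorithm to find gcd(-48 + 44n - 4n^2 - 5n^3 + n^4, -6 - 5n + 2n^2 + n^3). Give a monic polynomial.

-6 + n + n^2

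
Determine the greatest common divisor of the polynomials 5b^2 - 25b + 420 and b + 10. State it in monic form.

Apply the Euclidean algorithm:
  5b^2 - 25b + 420 = (5b - 75)(b + 10) + (1170)
  b + 10 = ((1/1170)b + 1/117)(1170) + (0)
The last nonzero remainder is the constant 1170, so the polynomials are coprime and gcd = 1.

1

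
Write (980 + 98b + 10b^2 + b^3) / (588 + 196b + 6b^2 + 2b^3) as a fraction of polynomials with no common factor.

Repeated division with remainder:
  b^3 + 10b^2 + 98b + 980 = (1/2)(2b^3 + 6b^2 + 196b + 588) + (7b^2 + 686)
  2b^3 + 6b^2 + 196b + 588 = ((2/7)b + 6/7)(7b^2 + 686) + (0)
Last nonzero remainder: 7b^2 + 686. Dividing through by 7 gives the monic gcd b^2 + 98.
Cancel b^2 + 98 from numerator and denominator to get the reduced form.

(10 + b)/(6 + 2b)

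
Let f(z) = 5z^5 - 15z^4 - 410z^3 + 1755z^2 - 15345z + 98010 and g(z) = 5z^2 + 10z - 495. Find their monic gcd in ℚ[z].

By polynomial division,
  5z^5 - 15z^4 - 410z^3 + 1755z^2 - 15345z + 98010 = (z^3 - 5z^2 + 27z - 198)(5z^2 + 10z - 495) + (0)
Last nonzero remainder: 5z^2 + 10z - 495. Dividing through by 5 gives the monic gcd z^2 + 2z - 99.

z^2 + 2z - 99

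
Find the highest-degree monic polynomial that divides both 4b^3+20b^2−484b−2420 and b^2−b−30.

b+5

Apply the Euclidean algorithm:
  4b^3+20b^2−484b−2420 = (4b+24)(b^2−b−30) + (−340b−1700)
  b^2−b−30 = (−(1/340)b+3/170)(−340b−1700) + (0)
Last nonzero remainder: −340b−1700. Dividing through by −340 gives the monic gcd b+5.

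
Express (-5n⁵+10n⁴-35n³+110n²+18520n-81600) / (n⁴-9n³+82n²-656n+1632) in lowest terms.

Apply the Euclidean algorithm:
  -5n⁵+10n⁴-35n³+110n²+18520n-81600 = (-5n-35)(n⁴-9n³+82n²-656n+1632) + (60n³-300n²+3720n-24480)
  n⁴-9n³+82n²-656n+1632 = ((1/60)n-1/15)(60n³-300n²+3720n-24480) + (0)
Last nonzero remainder: 60n³-300n²+3720n-24480. Dividing through by 60 gives the monic gcd n³-5n²+62n-408.
Cancel n³-5n²+62n-408 from numerator and denominator to get the reduced form.

(-5n²-15n+200)/(n-4)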